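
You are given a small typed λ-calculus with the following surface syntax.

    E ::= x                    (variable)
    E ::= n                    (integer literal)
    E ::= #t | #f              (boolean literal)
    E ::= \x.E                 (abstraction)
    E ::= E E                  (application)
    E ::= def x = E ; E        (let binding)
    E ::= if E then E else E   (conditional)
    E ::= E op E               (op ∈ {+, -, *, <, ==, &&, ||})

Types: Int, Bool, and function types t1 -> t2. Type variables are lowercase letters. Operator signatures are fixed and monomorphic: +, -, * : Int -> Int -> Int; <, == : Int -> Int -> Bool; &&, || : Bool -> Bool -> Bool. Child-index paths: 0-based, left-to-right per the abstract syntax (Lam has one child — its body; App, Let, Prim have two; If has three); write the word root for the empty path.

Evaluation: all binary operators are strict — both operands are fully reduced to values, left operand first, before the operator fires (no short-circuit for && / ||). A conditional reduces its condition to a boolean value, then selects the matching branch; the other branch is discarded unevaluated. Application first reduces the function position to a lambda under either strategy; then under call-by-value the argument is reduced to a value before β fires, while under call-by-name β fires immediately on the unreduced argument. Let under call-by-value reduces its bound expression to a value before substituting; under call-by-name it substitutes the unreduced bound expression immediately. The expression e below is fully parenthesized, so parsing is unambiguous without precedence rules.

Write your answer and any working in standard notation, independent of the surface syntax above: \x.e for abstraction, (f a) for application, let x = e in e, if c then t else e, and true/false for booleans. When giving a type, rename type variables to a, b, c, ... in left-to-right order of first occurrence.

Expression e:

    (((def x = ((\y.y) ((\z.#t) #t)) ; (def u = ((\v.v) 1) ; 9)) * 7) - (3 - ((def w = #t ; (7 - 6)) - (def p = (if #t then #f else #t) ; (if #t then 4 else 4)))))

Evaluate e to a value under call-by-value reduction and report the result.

Answer: 57

Derivation:
step 0: (((let x = ((\y.y) ((\z.true) true)) in (let u = ((\v.v) 1) in 9)) * 7) - (3 - ((let w = true in (7 - 6)) - (let p = (if true then false else true) in (if true then 4 else 4)))))
step 1: [beta@0.0.0.1] (((let x = ((\y.y) true) in (let u = ((\v.v) 1) in 9)) * 7) - (3 - ((let w = true in (7 - 6)) - (let p = (if true then false else true) in (if true then 4 else 4)))))
step 2: [beta@0.0.0] (((let x = true in (let u = ((\v.v) 1) in 9)) * 7) - (3 - ((let w = true in (7 - 6)) - (let p = (if true then false else true) in (if true then 4 else 4)))))
step 3: [let@0.0] (((let u = ((\v.v) 1) in 9) * 7) - (3 - ((let w = true in (7 - 6)) - (let p = (if true then false else true) in (if true then 4 else 4)))))
step 4: [beta@0.0.0] (((let u = 1 in 9) * 7) - (3 - ((let w = true in (7 - 6)) - (let p = (if true then false else true) in (if true then 4 else 4)))))
step 5: [let@0.0] ((9 * 7) - (3 - ((let w = true in (7 - 6)) - (let p = (if true then false else true) in (if true then 4 else 4)))))
step 6: [delta@0] (63 - (3 - ((let w = true in (7 - 6)) - (let p = (if true then false else true) in (if true then 4 else 4)))))
step 7: [let@1.1.0] (63 - (3 - ((7 - 6) - (let p = (if true then false else true) in (if true then 4 else 4)))))
step 8: [delta@1.1.0] (63 - (3 - (1 - (let p = (if true then false else true) in (if true then 4 else 4)))))
step 9: [if@1.1.1.0] (63 - (3 - (1 - (let p = false in (if true then 4 else 4)))))
step 10: [let@1.1.1] (63 - (3 - (1 - (if true then 4 else 4))))
step 11: [if@1.1.1] (63 - (3 - (1 - 4)))
step 12: [delta@1.1] (63 - (3 - -3))
step 13: [delta@1] (63 - 6)
step 14: [delta@root] 57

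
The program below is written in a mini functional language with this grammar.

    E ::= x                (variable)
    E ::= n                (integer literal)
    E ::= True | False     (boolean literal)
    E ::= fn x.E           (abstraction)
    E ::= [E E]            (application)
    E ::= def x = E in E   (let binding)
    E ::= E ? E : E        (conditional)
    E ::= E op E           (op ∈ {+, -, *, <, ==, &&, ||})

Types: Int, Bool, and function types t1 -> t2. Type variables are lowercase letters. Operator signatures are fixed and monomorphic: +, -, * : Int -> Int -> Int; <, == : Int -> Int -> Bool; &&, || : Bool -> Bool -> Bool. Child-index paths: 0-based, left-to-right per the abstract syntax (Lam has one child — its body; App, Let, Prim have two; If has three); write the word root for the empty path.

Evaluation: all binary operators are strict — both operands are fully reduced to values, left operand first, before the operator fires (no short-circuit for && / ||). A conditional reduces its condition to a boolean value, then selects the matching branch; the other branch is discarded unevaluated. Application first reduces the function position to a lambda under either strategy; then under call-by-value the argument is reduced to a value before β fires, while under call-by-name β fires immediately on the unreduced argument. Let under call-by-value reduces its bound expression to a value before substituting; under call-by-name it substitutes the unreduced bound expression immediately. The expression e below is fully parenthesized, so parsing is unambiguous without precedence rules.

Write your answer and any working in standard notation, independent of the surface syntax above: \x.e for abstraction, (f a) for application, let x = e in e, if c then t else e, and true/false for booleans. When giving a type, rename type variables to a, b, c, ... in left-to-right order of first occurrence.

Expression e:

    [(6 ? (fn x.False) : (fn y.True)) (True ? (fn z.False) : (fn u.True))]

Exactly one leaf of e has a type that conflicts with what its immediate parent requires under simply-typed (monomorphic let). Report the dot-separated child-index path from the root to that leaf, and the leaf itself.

Answer: 0.0 : 6

Derivation:
  unify Int ~ Bool
  FAIL: mismatch Int ~ Bool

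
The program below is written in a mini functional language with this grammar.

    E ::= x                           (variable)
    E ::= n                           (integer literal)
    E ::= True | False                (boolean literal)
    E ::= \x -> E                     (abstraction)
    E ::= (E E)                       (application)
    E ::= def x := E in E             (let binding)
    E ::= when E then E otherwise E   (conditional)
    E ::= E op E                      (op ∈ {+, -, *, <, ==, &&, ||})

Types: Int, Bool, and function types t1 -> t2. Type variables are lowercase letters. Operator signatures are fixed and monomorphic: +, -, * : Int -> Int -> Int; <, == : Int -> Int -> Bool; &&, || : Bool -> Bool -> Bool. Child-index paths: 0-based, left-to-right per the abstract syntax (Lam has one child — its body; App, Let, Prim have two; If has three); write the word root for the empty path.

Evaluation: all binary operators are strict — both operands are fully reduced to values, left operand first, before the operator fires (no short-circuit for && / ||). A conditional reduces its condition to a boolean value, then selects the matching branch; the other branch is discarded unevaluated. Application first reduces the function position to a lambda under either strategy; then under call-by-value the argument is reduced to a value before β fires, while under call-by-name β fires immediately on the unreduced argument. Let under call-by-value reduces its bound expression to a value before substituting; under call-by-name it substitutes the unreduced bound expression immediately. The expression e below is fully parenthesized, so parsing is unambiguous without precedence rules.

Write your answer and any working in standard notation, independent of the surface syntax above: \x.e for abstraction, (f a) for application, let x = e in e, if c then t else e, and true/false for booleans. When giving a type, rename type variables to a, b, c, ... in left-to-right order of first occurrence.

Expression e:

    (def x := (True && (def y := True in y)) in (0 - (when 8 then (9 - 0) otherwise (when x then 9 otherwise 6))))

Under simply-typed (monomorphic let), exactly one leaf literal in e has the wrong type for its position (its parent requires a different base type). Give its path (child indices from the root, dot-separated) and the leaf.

Answer: 1.1.0 : 8

Working:
  unify Bool ~ Bool
let y : Bool
y : Bool
  unify Bool ~ Bool
let x : Bool
  unify Int ~ Int
  unify Int ~ Bool
  FAIL: mismatch Int ~ Bool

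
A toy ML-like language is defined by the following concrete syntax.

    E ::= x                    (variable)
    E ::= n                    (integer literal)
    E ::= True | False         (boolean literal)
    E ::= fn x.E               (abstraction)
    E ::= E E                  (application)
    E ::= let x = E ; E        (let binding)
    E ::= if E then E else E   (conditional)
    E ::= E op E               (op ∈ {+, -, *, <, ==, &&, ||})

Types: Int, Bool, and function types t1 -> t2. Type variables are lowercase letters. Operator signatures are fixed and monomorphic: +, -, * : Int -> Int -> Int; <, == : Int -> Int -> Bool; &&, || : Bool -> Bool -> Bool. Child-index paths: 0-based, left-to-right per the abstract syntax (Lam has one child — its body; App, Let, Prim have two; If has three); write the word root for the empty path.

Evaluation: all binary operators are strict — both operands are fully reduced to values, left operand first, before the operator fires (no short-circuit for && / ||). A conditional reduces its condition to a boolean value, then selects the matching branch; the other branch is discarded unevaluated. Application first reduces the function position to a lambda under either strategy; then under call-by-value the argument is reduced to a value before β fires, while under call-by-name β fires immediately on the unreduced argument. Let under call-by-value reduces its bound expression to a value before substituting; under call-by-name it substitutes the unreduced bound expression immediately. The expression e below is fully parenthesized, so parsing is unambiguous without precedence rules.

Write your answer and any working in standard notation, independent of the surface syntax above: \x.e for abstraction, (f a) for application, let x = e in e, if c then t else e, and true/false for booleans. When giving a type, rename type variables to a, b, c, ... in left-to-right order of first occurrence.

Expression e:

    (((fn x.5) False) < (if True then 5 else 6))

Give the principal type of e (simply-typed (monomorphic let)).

Trace:
\x._ : a -> Int
  unify a -> Int ~ Bool -> b
  unify a ~ Bool
  unify Int ~ b
_ _ : Int
  unify Int ~ Int
  unify Bool ~ Bool
  unify Int ~ Int
  unify Int ~ Int

Answer: Bool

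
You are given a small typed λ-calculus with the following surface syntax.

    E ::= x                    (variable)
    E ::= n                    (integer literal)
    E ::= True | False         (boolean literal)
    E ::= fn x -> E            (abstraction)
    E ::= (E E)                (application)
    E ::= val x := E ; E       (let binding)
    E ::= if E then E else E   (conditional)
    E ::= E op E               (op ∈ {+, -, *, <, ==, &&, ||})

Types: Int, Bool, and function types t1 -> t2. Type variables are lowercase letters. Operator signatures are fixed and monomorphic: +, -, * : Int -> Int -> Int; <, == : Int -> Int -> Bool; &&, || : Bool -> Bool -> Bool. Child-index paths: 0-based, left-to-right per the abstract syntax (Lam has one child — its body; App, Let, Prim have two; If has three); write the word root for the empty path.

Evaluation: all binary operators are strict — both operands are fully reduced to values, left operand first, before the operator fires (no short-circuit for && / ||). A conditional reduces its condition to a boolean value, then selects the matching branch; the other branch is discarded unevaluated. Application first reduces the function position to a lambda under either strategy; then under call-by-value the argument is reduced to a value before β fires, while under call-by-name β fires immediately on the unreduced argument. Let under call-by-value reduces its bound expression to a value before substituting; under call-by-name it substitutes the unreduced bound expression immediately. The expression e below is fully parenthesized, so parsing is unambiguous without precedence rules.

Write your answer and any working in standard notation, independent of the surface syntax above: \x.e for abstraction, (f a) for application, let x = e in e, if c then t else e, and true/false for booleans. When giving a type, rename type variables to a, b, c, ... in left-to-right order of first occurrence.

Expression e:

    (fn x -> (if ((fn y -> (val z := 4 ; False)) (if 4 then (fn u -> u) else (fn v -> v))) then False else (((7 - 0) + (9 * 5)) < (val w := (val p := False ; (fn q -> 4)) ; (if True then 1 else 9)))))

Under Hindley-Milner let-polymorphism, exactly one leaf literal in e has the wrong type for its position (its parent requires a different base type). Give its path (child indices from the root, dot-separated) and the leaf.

Working:
let z : Int
\y._ : b -> Bool
  unify Int ~ Bool
  FAIL: mismatch Int ~ Bool

Answer: 0.0.1.0 : 4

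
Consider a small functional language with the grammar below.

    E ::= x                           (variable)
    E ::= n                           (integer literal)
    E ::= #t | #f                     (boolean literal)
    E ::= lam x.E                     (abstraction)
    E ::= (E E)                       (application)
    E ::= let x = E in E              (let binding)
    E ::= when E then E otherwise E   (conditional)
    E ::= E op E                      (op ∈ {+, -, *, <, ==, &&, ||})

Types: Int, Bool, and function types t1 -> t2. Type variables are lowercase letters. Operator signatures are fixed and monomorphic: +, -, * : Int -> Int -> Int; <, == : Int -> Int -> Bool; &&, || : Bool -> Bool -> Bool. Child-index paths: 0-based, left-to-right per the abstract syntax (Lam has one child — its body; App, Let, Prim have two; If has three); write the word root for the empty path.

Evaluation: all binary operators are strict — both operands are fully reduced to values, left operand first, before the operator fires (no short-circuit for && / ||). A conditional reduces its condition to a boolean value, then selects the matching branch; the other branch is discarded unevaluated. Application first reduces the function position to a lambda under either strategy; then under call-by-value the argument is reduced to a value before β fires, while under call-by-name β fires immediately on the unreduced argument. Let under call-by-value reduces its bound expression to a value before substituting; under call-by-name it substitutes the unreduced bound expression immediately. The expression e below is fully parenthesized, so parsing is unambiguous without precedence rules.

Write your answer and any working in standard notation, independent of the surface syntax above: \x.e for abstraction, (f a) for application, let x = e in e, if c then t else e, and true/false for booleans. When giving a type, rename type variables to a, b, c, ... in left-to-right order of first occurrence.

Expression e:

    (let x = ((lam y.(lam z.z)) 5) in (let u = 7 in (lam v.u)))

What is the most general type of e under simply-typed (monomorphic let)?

Answer: a -> Int

Working:
z : b
\z._ : b -> b
\y._ : a -> b -> b
  unify a -> b -> b ~ Int -> c
  unify a ~ Int
  unify b -> b ~ c
_ _ : b -> b
let x : b -> b
let u : Int
u : Int
\v._ : d -> Int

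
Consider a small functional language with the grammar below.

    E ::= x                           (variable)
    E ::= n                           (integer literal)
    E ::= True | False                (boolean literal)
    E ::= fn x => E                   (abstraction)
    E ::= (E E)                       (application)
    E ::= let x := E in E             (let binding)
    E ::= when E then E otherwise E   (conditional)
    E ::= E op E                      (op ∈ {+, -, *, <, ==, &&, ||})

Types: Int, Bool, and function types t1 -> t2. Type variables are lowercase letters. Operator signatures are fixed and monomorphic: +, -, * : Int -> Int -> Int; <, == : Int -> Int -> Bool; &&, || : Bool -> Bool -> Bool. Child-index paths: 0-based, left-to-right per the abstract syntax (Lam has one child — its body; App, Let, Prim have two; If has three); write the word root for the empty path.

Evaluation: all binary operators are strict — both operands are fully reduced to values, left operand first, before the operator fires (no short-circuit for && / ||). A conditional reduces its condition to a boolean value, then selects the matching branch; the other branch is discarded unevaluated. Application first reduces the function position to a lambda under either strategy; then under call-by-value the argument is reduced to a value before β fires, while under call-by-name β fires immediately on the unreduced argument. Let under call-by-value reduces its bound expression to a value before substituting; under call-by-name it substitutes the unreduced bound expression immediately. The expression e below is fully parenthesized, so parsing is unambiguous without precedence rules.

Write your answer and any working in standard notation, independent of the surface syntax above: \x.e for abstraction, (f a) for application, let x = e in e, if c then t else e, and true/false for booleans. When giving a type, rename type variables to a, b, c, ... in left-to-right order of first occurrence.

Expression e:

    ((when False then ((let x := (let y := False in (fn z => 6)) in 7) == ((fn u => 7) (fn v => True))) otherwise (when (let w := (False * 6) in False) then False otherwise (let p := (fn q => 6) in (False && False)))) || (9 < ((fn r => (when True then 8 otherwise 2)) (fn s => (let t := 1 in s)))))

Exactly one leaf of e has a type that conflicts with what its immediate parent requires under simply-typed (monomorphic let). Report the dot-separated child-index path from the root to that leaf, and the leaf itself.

Working:
  unify Bool ~ Bool
let y : Bool
\z._ : a -> Int
let x : a -> Int
  unify Int ~ Int
\u._ : b -> Int
\v._ : c -> Bool
  unify b -> Int ~ (c -> Bool) -> d
  unify b ~ c -> Bool
  unify Int ~ d
_ _ : Int
  unify Int ~ Int
  unify Bool ~ Int
  FAIL: mismatch Bool ~ Int

Answer: 0.2.0.0.0 : false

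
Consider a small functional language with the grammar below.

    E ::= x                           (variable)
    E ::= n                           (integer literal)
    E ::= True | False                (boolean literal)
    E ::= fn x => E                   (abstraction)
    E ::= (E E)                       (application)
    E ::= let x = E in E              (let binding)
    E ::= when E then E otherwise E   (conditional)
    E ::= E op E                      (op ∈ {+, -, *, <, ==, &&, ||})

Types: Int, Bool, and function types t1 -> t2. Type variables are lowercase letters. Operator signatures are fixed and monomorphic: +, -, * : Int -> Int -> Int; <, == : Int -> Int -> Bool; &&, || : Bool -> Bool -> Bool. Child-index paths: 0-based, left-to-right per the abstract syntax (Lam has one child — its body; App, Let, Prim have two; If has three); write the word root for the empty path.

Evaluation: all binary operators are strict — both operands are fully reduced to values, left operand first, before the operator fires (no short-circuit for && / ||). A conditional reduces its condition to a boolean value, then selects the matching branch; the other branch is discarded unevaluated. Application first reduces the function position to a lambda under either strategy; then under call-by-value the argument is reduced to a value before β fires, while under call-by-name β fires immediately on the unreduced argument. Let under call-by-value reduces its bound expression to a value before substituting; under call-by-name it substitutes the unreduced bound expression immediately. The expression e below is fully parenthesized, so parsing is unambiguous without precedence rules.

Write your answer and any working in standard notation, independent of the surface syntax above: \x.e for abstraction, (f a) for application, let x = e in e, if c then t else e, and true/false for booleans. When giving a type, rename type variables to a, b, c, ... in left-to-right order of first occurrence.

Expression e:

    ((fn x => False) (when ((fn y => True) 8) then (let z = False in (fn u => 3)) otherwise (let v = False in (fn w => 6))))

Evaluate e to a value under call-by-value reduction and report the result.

Answer: false

Working:
step 0: ((\x.false) (if ((\y.true) 8) then (let z = false in (\u.3)) else (let v = false in (\w.6))))
step 1: [beta@1.0] ((\x.false) (if true then (let z = false in (\u.3)) else (let v = false in (\w.6))))
step 2: [if@1] ((\x.false) (let z = false in (\u.3)))
step 3: [let@1] ((\x.false) (\u.3))
step 4: [beta@root] false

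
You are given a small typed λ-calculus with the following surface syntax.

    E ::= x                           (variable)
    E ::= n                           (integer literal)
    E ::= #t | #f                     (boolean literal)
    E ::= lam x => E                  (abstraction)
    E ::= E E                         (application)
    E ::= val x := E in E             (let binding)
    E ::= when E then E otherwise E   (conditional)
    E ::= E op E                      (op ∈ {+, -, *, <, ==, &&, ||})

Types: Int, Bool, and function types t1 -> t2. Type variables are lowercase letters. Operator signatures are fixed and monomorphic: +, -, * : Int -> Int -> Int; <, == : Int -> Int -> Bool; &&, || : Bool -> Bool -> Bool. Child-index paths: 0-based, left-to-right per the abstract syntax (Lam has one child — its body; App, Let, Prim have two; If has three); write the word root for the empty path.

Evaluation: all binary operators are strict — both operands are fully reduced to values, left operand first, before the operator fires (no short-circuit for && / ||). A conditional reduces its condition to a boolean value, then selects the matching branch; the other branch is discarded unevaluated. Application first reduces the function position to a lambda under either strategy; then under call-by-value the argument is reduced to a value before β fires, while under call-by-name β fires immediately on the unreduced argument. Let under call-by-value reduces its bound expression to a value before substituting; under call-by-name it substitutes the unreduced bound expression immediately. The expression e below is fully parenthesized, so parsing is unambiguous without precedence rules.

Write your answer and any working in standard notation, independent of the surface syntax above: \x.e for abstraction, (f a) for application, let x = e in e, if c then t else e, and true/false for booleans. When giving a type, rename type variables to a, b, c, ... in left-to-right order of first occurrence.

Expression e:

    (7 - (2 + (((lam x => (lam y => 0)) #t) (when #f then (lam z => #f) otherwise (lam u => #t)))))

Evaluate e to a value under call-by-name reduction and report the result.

Trace:
step 0: (7 - (2 + (((\x.(\y.0)) true) (if false then (\z.false) else (\u.true)))))
step 1: [beta@1.1.0] (7 - (2 + ((\y.0) (if false then (\z.false) else (\u.true)))))
step 2: [beta@1.1] (7 - (2 + 0))
step 3: [delta@1] (7 - 2)
step 4: [delta@root] 5

Answer: 5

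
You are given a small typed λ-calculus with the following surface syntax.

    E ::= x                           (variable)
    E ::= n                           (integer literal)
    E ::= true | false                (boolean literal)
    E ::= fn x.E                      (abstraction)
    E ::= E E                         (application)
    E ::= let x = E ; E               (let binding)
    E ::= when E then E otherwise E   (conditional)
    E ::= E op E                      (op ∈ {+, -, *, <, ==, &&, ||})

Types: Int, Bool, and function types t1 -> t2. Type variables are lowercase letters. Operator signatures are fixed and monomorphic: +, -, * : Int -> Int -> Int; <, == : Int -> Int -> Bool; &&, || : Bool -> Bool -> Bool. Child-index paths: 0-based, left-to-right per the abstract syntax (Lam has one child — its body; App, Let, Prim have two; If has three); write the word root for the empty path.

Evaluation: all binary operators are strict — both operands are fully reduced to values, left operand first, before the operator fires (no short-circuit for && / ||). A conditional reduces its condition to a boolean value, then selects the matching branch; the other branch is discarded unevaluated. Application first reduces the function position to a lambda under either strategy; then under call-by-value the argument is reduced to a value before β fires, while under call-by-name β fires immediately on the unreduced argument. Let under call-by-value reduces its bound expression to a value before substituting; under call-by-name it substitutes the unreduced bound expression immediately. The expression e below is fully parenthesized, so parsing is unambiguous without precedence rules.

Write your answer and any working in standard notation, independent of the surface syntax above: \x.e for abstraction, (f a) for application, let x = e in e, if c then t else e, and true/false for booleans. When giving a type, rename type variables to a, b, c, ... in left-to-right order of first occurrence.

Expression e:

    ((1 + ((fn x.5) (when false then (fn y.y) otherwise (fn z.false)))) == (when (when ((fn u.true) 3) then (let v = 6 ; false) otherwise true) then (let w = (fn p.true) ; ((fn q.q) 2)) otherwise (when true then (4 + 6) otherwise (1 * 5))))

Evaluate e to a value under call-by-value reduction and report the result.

Trace:
step 0: ((1 + ((\x.5) (if false then (\y.y) else (\z.false)))) == (if (if ((\u.true) 3) then (let v = 6 in false) else true) then (let w = (\p.true) in ((\q.q) 2)) else (if true then (4 + 6) else (1 * 5))))
step 1: [if@0.1.1] ((1 + ((\x.5) (\z.false))) == (if (if ((\u.true) 3) then (let v = 6 in false) else true) then (let w = (\p.true) in ((\q.q) 2)) else (if true then (4 + 6) else (1 * 5))))
step 2: [beta@0.1] ((1 + 5) == (if (if ((\u.true) 3) then (let v = 6 in false) else true) then (let w = (\p.true) in ((\q.q) 2)) else (if true then (4 + 6) else (1 * 5))))
step 3: [delta@0] (6 == (if (if ((\u.true) 3) then (let v = 6 in false) else true) then (let w = (\p.true) in ((\q.q) 2)) else (if true then (4 + 6) else (1 * 5))))
step 4: [beta@1.0.0] (6 == (if (if true then (let v = 6 in false) else true) then (let w = (\p.true) in ((\q.q) 2)) else (if true then (4 + 6) else (1 * 5))))
step 5: [if@1.0] (6 == (if (let v = 6 in false) then (let w = (\p.true) in ((\q.q) 2)) else (if true then (4 + 6) else (1 * 5))))
step 6: [let@1.0] (6 == (if false then (let w = (\p.true) in ((\q.q) 2)) else (if true then (4 + 6) else (1 * 5))))
step 7: [if@1] (6 == (if true then (4 + 6) else (1 * 5)))
step 8: [if@1] (6 == (4 + 6))
step 9: [delta@1] (6 == 10)
step 10: [delta@root] false

Answer: false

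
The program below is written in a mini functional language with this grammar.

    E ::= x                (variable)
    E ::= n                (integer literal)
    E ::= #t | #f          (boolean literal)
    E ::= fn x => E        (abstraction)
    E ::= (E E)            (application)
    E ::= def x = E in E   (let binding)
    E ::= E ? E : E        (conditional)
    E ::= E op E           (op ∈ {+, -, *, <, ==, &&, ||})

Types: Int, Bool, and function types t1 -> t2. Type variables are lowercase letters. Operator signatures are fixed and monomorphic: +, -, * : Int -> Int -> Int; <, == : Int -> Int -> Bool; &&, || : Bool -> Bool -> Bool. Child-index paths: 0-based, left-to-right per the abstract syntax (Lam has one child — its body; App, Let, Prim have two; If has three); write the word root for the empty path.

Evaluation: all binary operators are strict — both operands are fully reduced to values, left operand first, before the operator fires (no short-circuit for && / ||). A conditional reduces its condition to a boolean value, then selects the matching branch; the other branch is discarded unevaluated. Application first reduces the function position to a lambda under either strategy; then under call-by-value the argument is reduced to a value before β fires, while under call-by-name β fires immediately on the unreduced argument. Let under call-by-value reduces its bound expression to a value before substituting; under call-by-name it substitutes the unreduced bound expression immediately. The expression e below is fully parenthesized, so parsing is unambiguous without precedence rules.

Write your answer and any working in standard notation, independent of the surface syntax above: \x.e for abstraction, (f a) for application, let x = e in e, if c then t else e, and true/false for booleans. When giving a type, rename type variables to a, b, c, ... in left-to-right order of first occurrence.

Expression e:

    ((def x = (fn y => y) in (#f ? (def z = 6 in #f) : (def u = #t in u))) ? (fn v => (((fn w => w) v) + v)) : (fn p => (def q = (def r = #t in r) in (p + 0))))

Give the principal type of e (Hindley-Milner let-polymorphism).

Answer: Int -> Int

Derivation:
y : a
\y._ : a -> a
let x : forall. a -> a
  unify Bool ~ Bool
let z : Int
let u : Bool
u : Bool
  unify Bool ~ Bool
  unify Bool ~ Bool
w : c
\w._ : c -> c
v : b
  unify c -> c ~ b -> d
  unify c ~ b
  unify b ~ d
_ _ : d
  unify d ~ Int
v : Int
  unify Int ~ Int
\v._ : Int -> Int
let r : Bool
r : Bool
let q : Bool
p : e
  unify e ~ Int
  unify Int ~ Int
\p._ : Int -> Int
  unify Int -> Int ~ Int -> Int
  unify Int ~ Int
  unify Int ~ Int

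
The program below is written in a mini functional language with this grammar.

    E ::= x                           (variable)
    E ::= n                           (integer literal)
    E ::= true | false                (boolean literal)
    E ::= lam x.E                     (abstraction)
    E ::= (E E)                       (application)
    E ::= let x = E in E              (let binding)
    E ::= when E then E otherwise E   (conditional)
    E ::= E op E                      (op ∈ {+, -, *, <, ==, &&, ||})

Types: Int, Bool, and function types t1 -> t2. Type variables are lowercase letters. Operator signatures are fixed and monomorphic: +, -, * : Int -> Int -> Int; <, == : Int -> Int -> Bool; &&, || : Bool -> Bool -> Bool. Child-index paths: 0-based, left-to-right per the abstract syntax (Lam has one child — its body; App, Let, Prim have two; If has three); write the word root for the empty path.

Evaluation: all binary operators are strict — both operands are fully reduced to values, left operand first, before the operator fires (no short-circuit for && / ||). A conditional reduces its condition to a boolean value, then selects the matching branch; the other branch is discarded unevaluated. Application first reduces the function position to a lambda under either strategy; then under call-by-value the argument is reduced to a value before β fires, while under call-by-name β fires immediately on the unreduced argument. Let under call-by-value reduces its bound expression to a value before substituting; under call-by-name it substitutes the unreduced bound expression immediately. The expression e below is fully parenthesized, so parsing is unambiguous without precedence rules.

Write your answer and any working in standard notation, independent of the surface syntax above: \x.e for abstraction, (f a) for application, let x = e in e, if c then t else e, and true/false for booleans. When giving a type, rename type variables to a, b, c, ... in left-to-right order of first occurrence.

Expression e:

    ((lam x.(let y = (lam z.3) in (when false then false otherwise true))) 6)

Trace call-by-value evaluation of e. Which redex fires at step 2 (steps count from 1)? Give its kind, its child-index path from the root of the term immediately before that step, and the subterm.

Answer: let at root : (let y = (\z.3) in (if false then false else true))

Trace:
step 0: ((\x.(let y = (\z.3) in (if false then false else true))) 6)
step 1: [beta@root] (let y = (\z.3) in (if false then false else true))
step 2: [let@root] (if false then false else true)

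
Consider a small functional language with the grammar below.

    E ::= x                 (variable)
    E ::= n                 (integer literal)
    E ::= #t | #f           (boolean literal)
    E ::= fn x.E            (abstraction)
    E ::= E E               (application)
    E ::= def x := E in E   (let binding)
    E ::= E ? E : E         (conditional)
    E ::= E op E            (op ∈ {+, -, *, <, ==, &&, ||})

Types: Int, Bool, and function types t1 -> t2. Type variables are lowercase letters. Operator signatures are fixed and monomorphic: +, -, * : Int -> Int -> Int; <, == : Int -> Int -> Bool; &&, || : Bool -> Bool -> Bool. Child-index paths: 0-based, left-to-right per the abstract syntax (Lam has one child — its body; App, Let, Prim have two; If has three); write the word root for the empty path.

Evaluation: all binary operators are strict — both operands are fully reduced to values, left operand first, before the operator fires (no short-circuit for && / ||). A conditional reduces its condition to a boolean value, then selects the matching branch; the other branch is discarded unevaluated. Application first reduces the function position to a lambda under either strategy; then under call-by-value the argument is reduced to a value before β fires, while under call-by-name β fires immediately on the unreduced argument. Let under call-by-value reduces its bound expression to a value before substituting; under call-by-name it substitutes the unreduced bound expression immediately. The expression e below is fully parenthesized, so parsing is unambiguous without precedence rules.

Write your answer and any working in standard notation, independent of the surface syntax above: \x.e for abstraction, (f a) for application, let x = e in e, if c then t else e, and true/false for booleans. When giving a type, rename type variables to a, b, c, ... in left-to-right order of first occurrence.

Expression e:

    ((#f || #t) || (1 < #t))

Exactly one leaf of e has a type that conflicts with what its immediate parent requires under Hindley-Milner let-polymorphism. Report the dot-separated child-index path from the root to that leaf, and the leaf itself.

Trace:
  unify Bool ~ Bool
  unify Bool ~ Bool
  unify Bool ~ Bool
  unify Int ~ Int
  unify Bool ~ Int
  FAIL: mismatch Bool ~ Int

Answer: 1.1 : true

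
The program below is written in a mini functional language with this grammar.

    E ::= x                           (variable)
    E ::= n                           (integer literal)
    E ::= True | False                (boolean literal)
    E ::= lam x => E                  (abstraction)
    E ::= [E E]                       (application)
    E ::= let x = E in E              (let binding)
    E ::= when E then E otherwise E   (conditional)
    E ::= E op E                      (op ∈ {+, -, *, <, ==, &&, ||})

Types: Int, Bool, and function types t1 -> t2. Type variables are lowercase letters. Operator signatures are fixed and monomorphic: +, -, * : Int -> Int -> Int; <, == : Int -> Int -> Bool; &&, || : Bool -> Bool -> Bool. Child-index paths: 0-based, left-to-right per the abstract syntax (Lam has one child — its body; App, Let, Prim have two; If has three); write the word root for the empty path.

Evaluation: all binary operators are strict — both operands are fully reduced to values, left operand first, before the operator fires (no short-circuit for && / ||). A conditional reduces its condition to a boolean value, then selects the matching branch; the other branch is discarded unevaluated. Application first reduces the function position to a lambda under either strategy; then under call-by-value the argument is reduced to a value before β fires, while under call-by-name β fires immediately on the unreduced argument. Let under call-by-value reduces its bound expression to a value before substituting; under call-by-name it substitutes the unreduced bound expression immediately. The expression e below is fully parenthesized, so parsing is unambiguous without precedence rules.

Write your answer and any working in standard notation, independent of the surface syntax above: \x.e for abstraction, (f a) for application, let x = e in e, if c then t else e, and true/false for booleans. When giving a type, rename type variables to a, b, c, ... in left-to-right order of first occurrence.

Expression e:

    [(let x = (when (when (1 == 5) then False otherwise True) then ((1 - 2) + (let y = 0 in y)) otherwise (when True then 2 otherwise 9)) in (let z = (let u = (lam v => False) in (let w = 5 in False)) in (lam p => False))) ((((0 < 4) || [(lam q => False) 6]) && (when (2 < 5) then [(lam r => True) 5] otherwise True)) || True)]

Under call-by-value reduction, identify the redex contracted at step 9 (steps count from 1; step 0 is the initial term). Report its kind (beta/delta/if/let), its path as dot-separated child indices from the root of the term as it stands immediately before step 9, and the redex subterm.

Answer: let at 0.0 : (let w = 5 in false)

Trace:
step 0: ((let x = (if (if (1 == 5) then false else true) then ((1 - 2) + (let y = 0 in y)) else (if true then 2 else 9)) in (let z = (let u = (\v.false) in (let w = 5 in false)) in (\p.false))) ((((0 < 4) || ((\q.false) 6)) && (if (2 < 5) then ((\r.true) 5) else true)) || true))
step 1: [delta@0.0.0.0] ((let x = (if (if false then false else true) then ((1 - 2) + (let y = 0 in y)) else (if true then 2 else 9)) in (let z = (let u = (\v.false) in (let w = 5 in false)) in (\p.false))) ((((0 < 4) || ((\q.false) 6)) && (if (2 < 5) then ((\r.true) 5) else true)) || true))
step 2: [if@0.0.0] ((let x = (if true then ((1 - 2) + (let y = 0 in y)) else (if true then 2 else 9)) in (let z = (let u = (\v.false) in (let w = 5 in false)) in (\p.false))) ((((0 < 4) || ((\q.false) 6)) && (if (2 < 5) then ((\r.true) 5) else true)) || true))
step 3: [if@0.0] ((let x = ((1 - 2) + (let y = 0 in y)) in (let z = (let u = (\v.false) in (let w = 5 in false)) in (\p.false))) ((((0 < 4) || ((\q.false) 6)) && (if (2 < 5) then ((\r.true) 5) else true)) || true))
step 4: [delta@0.0.0] ((let x = (-1 + (let y = 0 in y)) in (let z = (let u = (\v.false) in (let w = 5 in false)) in (\p.false))) ((((0 < 4) || ((\q.false) 6)) && (if (2 < 5) then ((\r.true) 5) else true)) || true))
step 5: [let@0.0.1] ((let x = (-1 + 0) in (let z = (let u = (\v.false) in (let w = 5 in false)) in (\p.false))) ((((0 < 4) || ((\q.false) 6)) && (if (2 < 5) then ((\r.true) 5) else true)) || true))
step 6: [delta@0.0] ((let x = -1 in (let z = (let u = (\v.false) in (let w = 5 in false)) in (\p.false))) ((((0 < 4) || ((\q.false) 6)) && (if (2 < 5) then ((\r.true) 5) else true)) || true))
step 7: [let@0] ((let z = (let u = (\v.false) in (let w = 5 in false)) in (\p.false)) ((((0 < 4) || ((\q.false) 6)) && (if (2 < 5) then ((\r.true) 5) else true)) || true))
step 8: [let@0.0] ((let z = (let w = 5 in false) in (\p.false)) ((((0 < 4) || ((\q.false) 6)) && (if (2 < 5) then ((\r.true) 5) else true)) || true))
step 9: [let@0.0] ((let z = false in (\p.false)) ((((0 < 4) || ((\q.false) 6)) && (if (2 < 5) then ((\r.true) 5) else true)) || true))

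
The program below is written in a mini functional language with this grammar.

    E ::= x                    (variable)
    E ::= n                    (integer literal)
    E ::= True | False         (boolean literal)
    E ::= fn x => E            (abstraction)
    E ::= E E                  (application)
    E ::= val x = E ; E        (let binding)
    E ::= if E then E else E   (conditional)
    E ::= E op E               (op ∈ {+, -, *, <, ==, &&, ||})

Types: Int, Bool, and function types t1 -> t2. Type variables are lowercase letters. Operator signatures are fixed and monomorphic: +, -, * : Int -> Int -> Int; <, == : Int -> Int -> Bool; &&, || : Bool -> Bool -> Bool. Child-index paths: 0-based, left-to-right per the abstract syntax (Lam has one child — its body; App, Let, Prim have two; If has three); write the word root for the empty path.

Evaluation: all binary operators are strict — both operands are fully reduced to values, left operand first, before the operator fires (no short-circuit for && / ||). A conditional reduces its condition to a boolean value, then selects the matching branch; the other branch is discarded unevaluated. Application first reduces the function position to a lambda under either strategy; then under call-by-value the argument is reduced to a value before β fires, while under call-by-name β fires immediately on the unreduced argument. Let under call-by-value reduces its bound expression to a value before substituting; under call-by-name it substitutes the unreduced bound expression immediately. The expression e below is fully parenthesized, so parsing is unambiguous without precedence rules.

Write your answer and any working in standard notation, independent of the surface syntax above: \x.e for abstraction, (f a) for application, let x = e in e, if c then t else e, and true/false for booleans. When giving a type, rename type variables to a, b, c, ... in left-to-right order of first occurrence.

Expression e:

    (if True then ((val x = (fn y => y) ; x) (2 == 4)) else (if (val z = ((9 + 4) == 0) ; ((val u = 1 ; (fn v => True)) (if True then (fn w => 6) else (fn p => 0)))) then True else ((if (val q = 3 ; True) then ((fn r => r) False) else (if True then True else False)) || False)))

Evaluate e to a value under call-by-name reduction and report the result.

Answer: false

Trace:
step 0: (if true then ((let x = (\y.y) in x) (2 == 4)) else (if (let z = ((9 + 4) == 0) in ((let u = 1 in (\v.true)) (if true then (\w.6) else (\p.0)))) then true else ((if (let q = 3 in true) then ((\r.r) false) else (if true then true else false)) || false)))
step 1: [if@root] ((let x = (\y.y) in x) (2 == 4))
step 2: [let@0] ((\y.y) (2 == 4))
step 3: [beta@root] (2 == 4)
step 4: [delta@root] false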